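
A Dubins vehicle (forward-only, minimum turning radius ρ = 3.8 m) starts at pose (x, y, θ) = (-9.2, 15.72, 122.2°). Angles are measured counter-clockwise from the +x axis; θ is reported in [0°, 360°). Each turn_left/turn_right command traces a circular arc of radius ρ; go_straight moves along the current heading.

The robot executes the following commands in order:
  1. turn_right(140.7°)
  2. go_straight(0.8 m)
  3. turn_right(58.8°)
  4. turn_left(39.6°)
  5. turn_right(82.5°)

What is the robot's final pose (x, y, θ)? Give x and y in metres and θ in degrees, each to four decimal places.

(0.8249, 11.2371, 239.8000°)

set_pose: (x, y, θ) = (-9.2000, 15.7200, 122.2000°), ρ = 3.8
turn_right(140.7°): centre at ρ to the right, rotate −140.7° → (-4.7787, 21.3486, -18.5000° ≡ 341.5000°)
go_straight(0.8): x += 0.8·cos θ, y += 0.8·sin θ → (-4.0200, 21.0947, 341.5000°)
turn_right(58.8°): centre at ρ to the right, rotate −58.8° → (-1.5188, 18.3265, 282.7000°)
turn_left(39.6°): centre at ρ to the left, rotate +39.6° → (-0.1355, 16.1553, 322.3000°)
turn_right(82.5°): centre at ρ to the right, rotate −82.5° → (0.8249, 11.2371, 239.8000°)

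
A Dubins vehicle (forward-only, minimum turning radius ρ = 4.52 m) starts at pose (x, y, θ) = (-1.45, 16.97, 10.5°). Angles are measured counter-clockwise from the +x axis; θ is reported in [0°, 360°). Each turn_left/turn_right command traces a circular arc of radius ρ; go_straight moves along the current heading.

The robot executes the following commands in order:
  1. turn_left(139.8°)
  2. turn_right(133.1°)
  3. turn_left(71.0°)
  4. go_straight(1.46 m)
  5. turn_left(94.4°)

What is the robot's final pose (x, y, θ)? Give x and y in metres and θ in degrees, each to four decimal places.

(-0.6271, 43.8771, 182.6000°)

set_pose: (x, y, θ) = (-1.4500, 16.9700, 10.5000°), ρ = 4.52
turn_left(139.8°): centre at ρ to the left, rotate +139.8° → (-0.0342, 25.3405, 150.3000°)
turn_right(133.1°): centre at ρ to the right, rotate −133.1° → (0.8686, 33.5846, 17.2000°)
turn_left(71.0°): centre at ρ to the left, rotate +71.0° → (4.0498, 37.7605, 88.2000°)
go_straight(1.46): x += 1.46·cos θ, y += 1.46·sin θ → (4.0957, 39.2198, 88.2000°)
turn_left(94.4°): centre at ρ to the left, rotate +94.4° → (-0.6271, 43.8771, 182.6000°)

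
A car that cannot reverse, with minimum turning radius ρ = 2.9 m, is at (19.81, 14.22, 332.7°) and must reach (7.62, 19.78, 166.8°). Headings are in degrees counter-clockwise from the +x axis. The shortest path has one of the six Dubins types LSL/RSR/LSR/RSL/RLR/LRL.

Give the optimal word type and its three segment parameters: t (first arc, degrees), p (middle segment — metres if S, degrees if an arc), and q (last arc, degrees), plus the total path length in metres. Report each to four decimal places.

Let ψ = atan2(Δy, Δx) = atan2(5.56, -12.19) = 155.4817° be the start→goal bearing.
Normalize: d = |goal − start| / ρ = 13.398123/2.9 = 4.620042, α = (θ_start − ψ) mod 360° = 177.2183° = 3.093042 rad, β = (θ_goal − ψ) mod 360° = 11.3183° = 0.197541 rad.
Common terms: sin α = 0.048531, cos α = -0.998822, sin β = 0.196259, cos β = 0.980552, cos(α−β) = -0.969872, d² = 21.344792. Work in radians in the unit-radius frame; every candidate has L = ρ·(t + p + q).
LSL: p² = 2 + d² − 2cos(α−β) + 2d(sin α − sin β) = 23.919518; p = √p² = 4.890758; φ = atan2(cos β − cos α, d + sin α − sin β) = 0.416669 rad; t = (φ − α) mod 2π = 3.606812 rad, q = (β − φ) mod 2π = 6.064057 rad → L = 2.9·(3.606812 + 4.890758 + 6.064057) = 2.9·14.561628 = 42.228721 m
RSR: p² = 2 + d² − 2cos(α−β) + 2d(sin β − sin α) = 26.649553; p = √p² = 5.162321; φ = atan2(cos α − cos β, d − sin α + sin β) = -0.393504 rad; t = (α − φ) mod 2π = 3.486547 rad, q = (φ − β) mod 2π = 5.692140 rad → L = 2.9·(3.486547 + 5.162321 + 5.692140) = 2.9·14.341007 = 41.588921 m
LSR: p² = d² − 2 + 2cos(α−β) + 2d(sin α + sin β) = 19.666929; p = √p² = 4.434741; φ = atan2(−cos α − cos β, d + sin α + sin β) − atan2(−2, p) = 0.427428 rad; t = (φ − α) mod 2π = 3.617571 rad, q = (φ − β) mod 2π = 0.229887 rad → L = 2.9·(3.617571 + 4.434741 + 0.229887) = 2.9·8.282199 = 24.018376 m
RSL: p² = d² − 2 + 2cos(α−β) − 2d(sin α + sin β) = 15.143167; p = √p² = 3.891422; φ = atan2(cos α + cos β, d − sin α − sin β) − atan2(2, p) = -0.478922 rad; t = (α − φ) mod 2π = 3.571964 rad, q = (β − φ) mod 2π = 0.676463 rad → L = 2.9·(3.571964 + 3.891422 + 0.676463) = 2.9·8.139849 = 23.605562 m
RLR: c = (6 − d² + 2cos(α−β) + 2d(sin α − sin β))/8 = -2.331194, |c| > 1 → infeasible
LRL: c = (6 − d² + 2cos(α−β) − 2d(sin α − sin β))/8 = -1.989940, |c| > 1 → infeasible
Shortest: RSL with L = 23.605562 m ≈ 23.6056 m
Convert RSL to answer units (arcs ×180/π): t = 3.571964·180/π = 204.6585°, p = ρ·p = 2.9·3.891422 = 11.2851 m, q = 0.676463·180/π = 38.7585°, L = 23.6056 m.

RSL: t = 204.6585°, p = 11.2851 m, q = 38.7585°, L = 23.6056 m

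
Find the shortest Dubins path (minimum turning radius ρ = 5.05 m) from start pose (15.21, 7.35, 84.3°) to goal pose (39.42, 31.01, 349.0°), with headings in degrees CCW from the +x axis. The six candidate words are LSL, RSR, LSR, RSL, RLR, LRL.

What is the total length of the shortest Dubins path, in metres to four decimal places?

34.8728 m

Let ψ = atan2(Δy, Δx) = atan2(23.66, 24.21) = 44.3417° be the start→goal bearing.
Normalize: d = |goal − start| / ρ = 33.851436/5.05 = 6.703255, α = (θ_start − ψ) mod 360° = 39.9583° = 0.697403 rad, β = (θ_goal − ψ) mod 360° = 304.6583° = 5.317290 rad.
Common terms: sin α = 0.642229, cos α = 0.766512, sin β = -0.822558, cos β = 0.568681, cos(α−β) = -0.092371, d² = 44.933622. Work in radians in the unit-radius frame; every candidate has L = ρ·(t + p + q).
LSL: p² = 2 + d² − 2cos(α−β) + 2d(sin α − sin β) = 66.756056; p = √p² = 8.170438; φ = atan2(cos β − cos α, d + sin α − sin β) = -0.024215 rad; t = (φ − α) mod 2π = 5.561566 rad, q = (β − φ) mod 2π = 5.341505 rad → L = 5.05·(5.561566 + 8.170438 + 5.341505) = 5.05·19.073510 = 96.321224 m
RSR: p² = 2 + d² − 2cos(α−β) + 2d(sin β − sin α) = 27.480670; p = √p² = 5.242201; φ = atan2(cos α − cos β, d − sin α + sin β) = 0.037747 rad; t = (α − φ) mod 2π = 0.659656 rad, q = (φ − β) mod 2π = 1.003643 rad → L = 5.05·(0.659656 + 5.242201 + 1.003643) = 5.05·6.905500 = 34.872773 m
LSR: p² = d² − 2 + 2cos(α−β) + 2d(sin α + sin β) = 40.331299; p = √p² = 6.350693; φ = atan2(−cos α − cos β, d + sin α + sin β) − atan2(−2, p) = 0.103190 rad; t = (φ − α) mod 2π = 5.688972 rad, q = (φ − β) mod 2π = 1.069086 rad → L = 5.05·(5.688972 + 6.350693 + 1.069086) = 5.05·13.108751 = 66.199193 m
RSL: p² = d² − 2 + 2cos(α−β) − 2d(sin α + sin β) = 45.166463; p = √p² = 6.720600; φ = atan2(cos α + cos β, d − sin α − sin β) − atan2(2, p) = -0.097658 rad; t = (α − φ) mod 2π = 0.795061 rad, q = (β − φ) mod 2π = 5.414948 rad → L = 5.05·(0.795061 + 6.720600 + 5.414948) = 5.05·12.930609 = 65.299576 m
RLR: c = (6 − d² + 2cos(α−β) + 2d(sin α − sin β))/8 = -2.435084, |c| > 1 → infeasible
LRL: c = (6 − d² + 2cos(α−β) − 2d(sin α − sin β))/8 = -7.344507, |c| > 1 → infeasible
Shortest: RSR with L = 34.872773 m ≈ 34.8728 m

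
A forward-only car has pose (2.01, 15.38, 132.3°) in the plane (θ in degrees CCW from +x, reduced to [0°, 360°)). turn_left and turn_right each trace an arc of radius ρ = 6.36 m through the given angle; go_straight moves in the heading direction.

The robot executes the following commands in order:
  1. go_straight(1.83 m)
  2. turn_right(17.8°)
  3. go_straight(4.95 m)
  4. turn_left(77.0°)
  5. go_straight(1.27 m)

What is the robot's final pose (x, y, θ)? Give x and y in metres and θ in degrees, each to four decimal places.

set_pose: (x, y, θ) = (2.0100, 15.3800, 132.3000°), ρ = 6.36
go_straight(1.83): x += 1.83·cos θ, y += 1.83·sin θ → (0.7784, 16.7335, 132.3000°)
turn_right(17.8°): centre at ρ to the right, rotate −17.8° → (-0.3049, 18.3764, 114.5000°)
go_straight(4.95): x += 4.95·cos θ, y += 4.95·sin θ → (-2.3576, 22.8807, 114.5000°)
turn_left(77.0°): centre at ρ to the left, rotate +77.0° → (-9.4130, 26.4756, 191.5000°)
go_straight(1.27): x += 1.27·cos θ, y += 1.27·sin θ → (-10.6575, 26.2224, 191.5000°)

(-10.6575, 26.2224, 191.5000°)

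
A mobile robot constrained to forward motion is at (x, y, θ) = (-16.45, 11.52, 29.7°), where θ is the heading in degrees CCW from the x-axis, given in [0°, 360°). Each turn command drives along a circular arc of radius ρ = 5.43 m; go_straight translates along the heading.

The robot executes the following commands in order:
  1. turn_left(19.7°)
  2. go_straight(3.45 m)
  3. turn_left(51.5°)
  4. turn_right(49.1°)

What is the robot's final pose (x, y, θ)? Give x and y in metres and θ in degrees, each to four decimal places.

set_pose: (x, y, θ) = (-16.4500, 11.5200, 29.7000°), ρ = 5.43
turn_left(19.7°): centre at ρ to the left, rotate +19.7° → (-15.0175, 12.7030, 49.4000°)
go_straight(3.45): x += 3.45·cos θ, y += 3.45·sin θ → (-12.7723, 15.3225, 49.4000°)
turn_left(51.5°): centre at ρ to the left, rotate +51.5° → (-11.5631, 19.8829, 100.9000°)
turn_right(49.1°): centre at ρ to the right, rotate −49.1° → (-10.4983, 24.2677, 51.8000°)

(-10.4983, 24.2677, 51.8000°)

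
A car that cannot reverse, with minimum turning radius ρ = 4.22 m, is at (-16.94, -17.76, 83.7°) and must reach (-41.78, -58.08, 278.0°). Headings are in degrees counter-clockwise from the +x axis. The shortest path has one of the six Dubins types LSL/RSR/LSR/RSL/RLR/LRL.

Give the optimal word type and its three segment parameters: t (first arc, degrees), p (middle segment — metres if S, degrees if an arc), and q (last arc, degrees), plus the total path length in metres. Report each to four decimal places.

Let ψ = atan2(Δy, Δx) = atan2(-40.32, -24.84) = -121.6360° be the start→goal bearing.
Normalize: d = |goal − start| / ρ = 47.357449/4.22 = 11.222144, α = (θ_start − ψ) mod 360° = 205.3360° = 3.583790 rad, β = (θ_goal − ψ) mod 360° = 39.6360° = 0.691779 rad.
Common terms: sin α = -0.427926, cos α = -0.903814, sin β = 0.637908, cos β = 0.770112, cos(α−β) = -0.969016, d² = 125.936524. Work in radians in the unit-radius frame; every candidate has L = ρ·(t + p + q).
LSL: p² = 2 + d² − 2cos(α−β) + 2d(sin α − sin β) = 105.952650; p = √p² = 10.293330; φ = atan2(cos β − cos α, d + sin α − sin β) = 0.163348 rad; t = (φ − α) mod 2π = 2.862743 rad, q = (β − φ) mod 2π = 0.528432 rad → L = 4.22·(2.862743 + 10.293330 + 0.528432) = 4.22·13.684505 = 57.748612 m
RSR: p² = 2 + d² − 2cos(α−β) + 2d(sin β − sin α) = 153.796461; p = √p² = 12.401470; φ = atan2(cos α − cos β, d − sin α + sin β) = -0.135391 rad; t = (α − φ) mod 2π = 3.719181 rad, q = (φ − β) mod 2π = 5.456015 rad → L = 4.22·(3.719181 + 12.401470 + 5.456015) = 4.22·21.576666 = 91.053531 m
LSR: p² = d² − 2 + 2cos(α−β) + 2d(sin α + sin β) = 126.711391; p = √p² = 11.256615; φ = atan2(−cos α − cos β, d + sin α + sin β) − atan2(−2, p) = 0.187533 rad; t = (φ − α) mod 2π = 2.886928 rad, q = (φ − β) mod 2π = 5.778939 rad → L = 4.22·(2.886928 + 11.256615 + 5.778939) = 4.22·19.922483 = 84.072878 m
RSL: p² = d² − 2 + 2cos(α−β) − 2d(sin α + sin β) = 117.285595; p = √p² = 10.829847; φ = atan2(cos α + cos β, d − sin α − sin β) − atan2(2, p) = -0.194758 rad; t = (α − φ) mod 2π = 3.778548 rad, q = (β − φ) mod 2π = 0.886537 rad → L = 4.22·(3.778548 + 10.829847 + 0.886537) = 4.22·15.494933 = 65.388615 m
RLR: c = (6 − d² + 2cos(α−β) + 2d(sin α − sin β))/8 = -18.224558, |c| > 1 → infeasible
LRL: c = (6 − d² + 2cos(α−β) − 2d(sin α − sin β))/8 = -12.244081, |c| > 1 → infeasible
Shortest: LSL with L = 57.748612 m ≈ 57.7486 m
Convert LSL to answer units (arcs ×180/π): t = 2.862743·180/π = 164.0231°, p = ρ·p = 4.22·10.293330 = 43.4379 m, q = 0.528432·180/π = 30.2769°, L = 57.7486 m.

LSL: t = 164.0231°, p = 43.4379 m, q = 30.2769°, L = 57.7486 m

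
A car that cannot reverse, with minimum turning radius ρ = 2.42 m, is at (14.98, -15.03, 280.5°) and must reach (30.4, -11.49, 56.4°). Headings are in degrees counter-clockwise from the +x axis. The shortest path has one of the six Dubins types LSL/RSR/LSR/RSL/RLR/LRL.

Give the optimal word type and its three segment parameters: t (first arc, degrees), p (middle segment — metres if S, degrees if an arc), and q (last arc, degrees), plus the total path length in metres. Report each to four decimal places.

LSL: t = 101.4279°, p = 11.8847 m, q = 34.4721°, L = 17.6247 m

Let ψ = atan2(Δy, Δx) = atan2(3.54, 15.42) = 12.9295° be the start→goal bearing.
Normalize: d = |goal − start| / ρ = 15.821125/2.42 = 6.537655, α = (θ_start − ψ) mod 360° = 267.5705° = 4.669987 rad, β = (θ_goal − ψ) mod 360° = 43.4705° = 0.758704 rad.
Common terms: sin α = -0.999101, cos α = -0.042390, sin β = 0.687981, cos β = 0.725728, cos(α−β) = -0.718126, d² = 42.740933. Work in radians in the unit-radius frame; every candidate has L = ρ·(t + p + q).
LSL: p² = 2 + d² − 2cos(α−β) + 2d(sin α − sin β) = 24.118058; p = √p² = 4.911014; φ = atan2(cos β − cos α, d + sin α − sin β) = 0.157052 rad; t = (φ − α) mod 2π = 1.770251 rad, q = (β − φ) mod 2π = 0.601652 rad → L = 2.42·(1.770251 + 4.911014 + 0.601652) = 2.42·7.282916 = 17.624658 m
RSR: p² = 2 + d² − 2cos(α−β) + 2d(sin β − sin α) = 68.236313; p = √p² = 8.260527; φ = atan2(cos α − cos β, d − sin α + sin β) = -0.093121 rad; t = (α − φ) mod 2π = 4.763108 rad, q = (φ − β) mod 2π = 5.431360 rad → L = 2.42·(4.763108 + 8.260527 + 5.431360) = 2.42·18.454996 = 44.661089 m
LSR: p² = d² − 2 + 2cos(α−β) + 2d(sin α + sin β) = 35.236693; p = √p² = 5.936050; φ = atan2(−cos α − cos β, d + sin α + sin β) − atan2(−2, p) = 0.215670 rad; t = (φ − α) mod 2π = 1.828869 rad, q = (φ − β) mod 2π = 5.740152 rad → L = 2.42·(1.828869 + 5.936050 + 5.740152) = 2.42·13.505071 = 32.682271 m
RSL: p² = d² − 2 + 2cos(α−β) − 2d(sin α + sin β) = 43.372668; p = √p² = 6.585793; φ = atan2(cos α + cos β, d − sin α − sin β) − atan2(2, p) = -0.195387 rad; t = (α − φ) mod 2π = 4.865374 rad, q = (β − φ) mod 2π = 0.954091 rad → L = 2.42·(4.865374 + 6.585793 + 0.954091) = 2.42·12.405257 = 30.020723 m
RLR: c = (6 − d² + 2cos(α−β) + 2d(sin α − sin β))/8 = -7.529539, |c| > 1 → infeasible
LRL: c = (6 − d² + 2cos(α−β) − 2d(sin α − sin β))/8 = -2.014757, |c| > 1 → infeasible
Shortest: LSL with L = 17.624658 m ≈ 17.6247 m
Convert LSL to answer units (arcs ×180/π): t = 1.770251·180/π = 101.4279°, p = ρ·p = 2.42·4.911014 = 11.8847 m, q = 0.601652·180/π = 34.4721°, L = 17.6247 m.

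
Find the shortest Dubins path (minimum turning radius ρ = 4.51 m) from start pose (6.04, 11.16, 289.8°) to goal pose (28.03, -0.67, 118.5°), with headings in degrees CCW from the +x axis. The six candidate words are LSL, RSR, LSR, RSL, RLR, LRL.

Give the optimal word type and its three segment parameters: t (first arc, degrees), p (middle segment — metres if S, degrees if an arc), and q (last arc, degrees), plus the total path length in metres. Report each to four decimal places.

LSL: t = 21.8269°, p = 20.7491 m, q = 166.8731°, L = 35.6025 m

Let ψ = atan2(Δy, Δx) = atan2(-11.83, 21.99) = -28.2790° be the start→goal bearing.
Normalize: d = |goal − start| / ρ = 24.970162/4.51 = 5.536621, α = (θ_start − ψ) mod 360° = 318.0790° = 5.551526 rad, β = (θ_goal − ψ) mod 360° = 146.7790° = 2.561777 rad.
Common terms: sin α = -0.668105, cos α = 0.744067, sin β = 0.547870, cos β = -0.836564, cos(α−β) = -0.988494, d² = 30.654176. Work in radians in the unit-radius frame; every candidate has L = ρ·(t + p + q).
LSL: p² = 2 + d² − 2cos(α−β) + 2d(sin α − sin β) = 21.166375; p = √p² = 4.600693; φ = atan2(cos β − cos α, d + sin α − sin β) = -0.350709 rad; t = (φ − α) mod 2π = 0.380951 rad, q = (β − φ) mod 2π = 2.912486 rad → L = 4.51·(0.380951 + 4.600693 + 2.912486) = 4.51·7.894129 = 35.602522 m
RSR: p² = 2 + d² − 2cos(α−β) + 2d(sin β − sin α) = 48.095952; p = √p² = 6.935125; φ = atan2(cos α − cos β, d − sin α + sin β) = 0.229937 rad; t = (α − φ) mod 2π = 5.321588 rad, q = (φ − β) mod 2π = 3.951346 rad → L = 4.51·(5.321588 + 6.935125 + 3.951346) = 4.51·16.208059 = 73.098345 m
LSR: p² = d² − 2 + 2cos(α−β) + 2d(sin α + sin β) = 25.345792; p = √p² = 5.034460; φ = atan2(−cos α − cos β, d + sin α + sin β) − atan2(−2, p) = 0.395219 rad; t = (φ − α) mod 2π = 1.126879 rad, q = (φ − β) mod 2π = 4.116628 rad → L = 4.51·(1.126879 + 5.034460 + 4.116628) = 4.51·10.277967 = 46.353632 m
RSL: p² = d² − 2 + 2cos(α−β) − 2d(sin α + sin β) = 28.008584; p = √p² = 5.292314; φ = atan2(cos α + cos β, d − sin α − sin β) − atan2(2, p) = -0.377666 rad; t = (α − φ) mod 2π = 5.929192 rad, q = (β − φ) mod 2π = 2.939443 rad → L = 4.51·(5.929192 + 5.292314 + 2.939443) = 4.51·14.160949 = 63.865879 m
RLR: c = (6 − d² + 2cos(α−β) + 2d(sin α − sin β))/8 = -5.011994, |c| > 1 → infeasible
LRL: c = (6 − d² + 2cos(α−β) − 2d(sin α − sin β))/8 = -1.645797, |c| > 1 → infeasible
Shortest: LSL with L = 35.602522 m ≈ 35.6025 m
Convert LSL to answer units (arcs ×180/π): t = 0.380951·180/π = 21.8269°, p = ρ·p = 4.51·4.600693 = 20.7491 m, q = 2.912486·180/π = 166.8731°, L = 35.6025 m.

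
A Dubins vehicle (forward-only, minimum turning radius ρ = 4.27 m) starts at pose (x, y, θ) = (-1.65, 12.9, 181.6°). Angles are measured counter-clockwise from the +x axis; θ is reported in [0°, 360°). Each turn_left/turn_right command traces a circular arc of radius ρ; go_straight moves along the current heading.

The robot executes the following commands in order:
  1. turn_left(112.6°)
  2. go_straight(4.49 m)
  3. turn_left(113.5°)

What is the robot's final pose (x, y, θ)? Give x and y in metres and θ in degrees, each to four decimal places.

(3.4680, 1.6625, 47.7000°)

set_pose: (x, y, θ) = (-1.6500, 12.9000, 181.6000°), ρ = 4.27
turn_left(112.6°): centre at ρ to the left, rotate +112.6° → (-5.4255, 6.8813, 294.2000°)
go_straight(4.49): x += 4.49·cos θ, y += 4.49·sin θ → (-3.5850, 2.7859, 294.2000°)
turn_left(113.5°): centre at ρ to the left, rotate +113.5° → (3.4680, 1.6625, 407.7000° ≡ 47.7000°)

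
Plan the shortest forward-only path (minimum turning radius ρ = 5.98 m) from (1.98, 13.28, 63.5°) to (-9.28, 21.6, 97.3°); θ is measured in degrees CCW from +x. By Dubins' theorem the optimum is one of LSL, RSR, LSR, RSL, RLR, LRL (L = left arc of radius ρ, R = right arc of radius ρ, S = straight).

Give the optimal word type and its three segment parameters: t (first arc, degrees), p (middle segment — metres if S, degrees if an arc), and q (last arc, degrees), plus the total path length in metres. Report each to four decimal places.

Let ψ = atan2(Δy, Δx) = atan2(8.32, -11.26) = 143.5394° be the start→goal bearing.
Normalize: d = |goal − start| / ρ = 14.000357/5.98 = 2.341197, α = (θ_start − ψ) mod 360° = 279.9606° = 4.886235 rad, β = (θ_goal − ψ) mod 360° = 313.7606° = 5.476156 rad.
Common terms: sin α = -0.984927, cos α = 0.172972, sin β = -0.722235, cos β = 0.691647, cos(α−β) = 0.830984, d² = 5.481203. Work in radians in the unit-radius frame; every candidate has L = ρ·(t + p + q).
LSL: p² = 2 + d² − 2cos(α−β) + 2d(sin α − sin β) = 4.589209; p = √p² = 2.142244; φ = atan2(cos β − cos α, d + sin α − sin β) = 0.244548 rad; t = (φ − α) mod 2π = 1.641498 rad, q = (β − φ) mod 2π = 5.231608 rad → L = 5.98·(1.641498 + 2.142244 + 5.231608) = 5.98·9.015351 = 53.911797 m
RSR: p² = 2 + d² − 2cos(α−β) + 2d(sin β − sin α) = 7.049258; p = √p² = 2.655044; φ = atan2(cos α − cos β, d − sin α + sin β) = -0.196619 rad; t = (α − φ) mod 2π = 5.082854 rad, q = (φ − β) mod 2π = 0.610410 rad → L = 5.98·(5.082854 + 2.655044 + 0.610410) = 5.98·8.348308 = 49.922881 m
LSR: p² = d² − 2 + 2cos(α−β) + 2d(sin α + sin β) = -2.850434 < 0 → infeasible
RSL: p² = d² − 2 + 2cos(α−β) − 2d(sin α + sin β) = 13.136777; p = √p² = 3.624469; φ = atan2(cos α + cos β, d − sin α − sin β) − atan2(2, p) = -0.293816 rad; t = (α − φ) mod 2π = 5.180051 rad, q = (β − φ) mod 2π = 5.769973 rad → L = 5.98·(5.180051 + 3.624469 + 5.769973) = 5.98·14.574493 = 87.155471 m
RLR: c = (6 − d² + 2cos(α−β) + 2d(sin α − sin β))/8 = 0.118843; p = 2π − arccos c = 4.831513 rad; φ = atan2(cos α − cos β, d − sin α + sin β) = -0.196619 rad; t = (α − φ + p/2) mod 2π = 1.215426 rad, q = (α − β − t + p) mod 2π = 3.026166 rad → L = 5.98·(1.215426 + 4.831513 + 3.026166) = 5.98·9.073105 = 54.257169 m
LRL: c = (6 − d² + 2cos(α−β) − 2d(sin α − sin β))/8 = 0.426349; p = 2π − arccos c = 5.152841 rad; φ = atan2(cos β − cos α, d + sin α − sin β) = 0.244548 rad; t = (φ − α + p/2) mod 2π = 4.217919 rad, q = (β − α − t + p) mod 2π = 1.524844 rad → L = 5.98·(4.217919 + 5.152841 + 1.524844) = 5.98·10.895604 = 65.155713 m
Shortest: RSR with L = 49.922881 m ≈ 49.9229 m
Convert RSR to answer units (arcs ×180/π): t = 5.082854·180/π = 291.2261°, p = ρ·p = 5.98·2.655044 = 15.8772 m, q = 0.610410·180/π = 34.9739°, L = 49.9229 m.

RSR: t = 291.2261°, p = 15.8772 m, q = 34.9739°, L = 49.9229 m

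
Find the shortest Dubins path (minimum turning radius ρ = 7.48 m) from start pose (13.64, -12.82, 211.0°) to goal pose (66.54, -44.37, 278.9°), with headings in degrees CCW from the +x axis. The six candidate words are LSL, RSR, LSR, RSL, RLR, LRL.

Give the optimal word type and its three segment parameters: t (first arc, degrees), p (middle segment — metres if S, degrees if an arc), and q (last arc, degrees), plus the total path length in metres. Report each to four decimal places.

LSR: t = 134.4172°, p = 46.9363 m, q = 66.5172°, L = 73.1684 m

Let ψ = atan2(Δy, Δx) = atan2(-31.55, 52.90) = -30.8122° be the start→goal bearing.
Normalize: d = |goal − start| / ρ = 61.593932/7.48 = 8.234483, α = (θ_start − ψ) mod 360° = 241.8122° = 4.220419 rad, β = (θ_goal − ψ) mod 360° = 309.7122° = 5.405498 rad.
Common terms: sin α = -0.881404, cos α = -0.472363, sin β = -0.769264, cos β = 0.638932, cos(α−β) = 0.376224, d² = 67.806709. Work in radians in the unit-radius frame; every candidate has L = ρ·(t + p + q).
LSL: p² = 2 + d² − 2cos(α−β) + 2d(sin α − sin β) = 67.207422; p = √p² = 8.198013; φ = atan2(cos β − cos α, d + sin α − sin β) = 0.135975 rad; t = (φ − α) mod 2π = 2.198741 rad, q = (β − φ) mod 2π = 5.269522 rad → L = 7.48·(2.198741 + 8.198013 + 5.269522) = 7.48·15.666277 = 117.183753 m
RSR: p² = 2 + d² − 2cos(α−β) + 2d(sin β − sin α) = 70.901100; p = √p² = 8.420279; φ = atan2(cos α − cos β, d − sin α + sin β) = -0.132365 rad; t = (α − φ) mod 2π = 4.352784 rad, q = (φ − β) mod 2π = 0.745323 rad → L = 7.48·(4.352784 + 8.420279 + 0.745323) = 7.48·13.518386 = 101.117526 m
LSR: p² = d² − 2 + 2cos(α−β) + 2d(sin α + sin β) = 39.374370; p = √p² = 6.274900; φ = atan2(−cos α − cos β, d + sin α + sin β) − atan2(−2, p) = 0.283256 rad; t = (φ − α) mod 2π = 2.346023 rad, q = (φ − β) mod 2π = 1.160944 rad → L = 7.48·(2.346023 + 6.274900 + 1.160944) = 7.48·9.781867 = 73.168362 m
RSL: p² = d² − 2 + 2cos(α−β) − 2d(sin α + sin β) = 93.743946; p = √p² = 9.682146; φ = atan2(cos α + cos β, d − sin α − sin β) − atan2(2, p) = -0.186852 rad; t = (α − φ) mod 2π = 4.407271 rad, q = (β − φ) mod 2π = 5.592350 rad → L = 7.48·(4.407271 + 9.682146 + 5.592350) = 7.48·19.681766 = 147.219613 m
RLR: c = (6 − d² + 2cos(α−β) + 2d(sin α − sin β))/8 = -7.862637, |c| > 1 → infeasible
LRL: c = (6 − d² + 2cos(α−β) − 2d(sin α − sin β))/8 = -7.400928, |c| > 1 → infeasible
Shortest: LSR with L = 73.168362 m ≈ 73.1684 m
Convert LSR to answer units (arcs ×180/π): t = 2.346023·180/π = 134.4172°, p = ρ·p = 7.48·6.274900 = 46.9363 m, q = 1.160944·180/π = 66.5172°, L = 73.1684 m.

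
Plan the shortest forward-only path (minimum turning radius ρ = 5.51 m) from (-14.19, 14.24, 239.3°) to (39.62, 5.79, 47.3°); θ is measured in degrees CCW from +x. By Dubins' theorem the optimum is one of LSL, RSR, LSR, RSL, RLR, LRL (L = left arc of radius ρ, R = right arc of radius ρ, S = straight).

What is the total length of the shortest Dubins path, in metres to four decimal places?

Let ψ = atan2(Δy, Δx) = atan2(-8.45, 53.81) = -8.9245° be the start→goal bearing.
Normalize: d = |goal − start| / ρ = 54.469428/5.51 = 9.885559, α = (θ_start − ψ) mod 360° = 248.2245° = 4.332335 rad, β = (θ_goal − ψ) mod 360° = 56.2245° = 0.981303 rad.
Common terms: sin α = -0.928645, cos α = -0.370971, sin β = 0.831222, cos β = 0.555940, cos(α−β) = -0.978148, d² = 97.724270. Work in radians in the unit-radius frame; every candidate has L = ρ·(t + p + q).
LSL: p² = 2 + d² − 2cos(α−β) + 2d(sin α − sin β) = 66.886031; p = √p² = 8.178388; φ = atan2(cos β − cos α, d + sin α − sin β) = 0.113581 rad; t = (φ − α) mod 2π = 2.064431 rad, q = (β − φ) mod 2π = 0.867722 rad → L = 5.51·(2.064431 + 8.178388 + 0.867722) = 5.51·11.110541 = 61.219082 m
RSR: p² = 2 + d² − 2cos(α−β) + 2d(sin β − sin α) = 136.475099; p = √p² = 11.682256; φ = atan2(cos α − cos β, d − sin α + sin β) = -0.079427 rad; t = (α − φ) mod 2π = 4.411762 rad, q = (φ − β) mod 2π = 5.222456 rad → L = 5.51·(4.411762 + 11.682256 + 5.222456) = 5.51·21.316473 = 117.453767 m
LSR: p² = d² − 2 + 2cos(α−β) + 2d(sin α + sin β) = 91.841828; p = √p² = 9.583414; φ = atan2(−cos α − cos β, d + sin α + sin β) − atan2(−2, p) = 0.186846 rad; t = (φ − α) mod 2π = 2.137696 rad, q = (φ − β) mod 2π = 5.488728 rad → L = 5.51·(2.137696 + 9.583414 + 5.488728) = 5.51·17.209839 = 94.826213 m
RSL: p² = d² − 2 + 2cos(α−β) − 2d(sin α + sin β) = 95.694121; p = √p² = 9.782337; φ = atan2(cos α + cos β, d − sin α − sin β) − atan2(2, p) = -0.183144 rad; t = (α − φ) mod 2π = 4.515479 rad, q = (β − φ) mod 2π = 1.164447 rad → L = 5.51·(4.515479 + 9.782337 + 1.164447) = 5.51·15.462264 = 85.197073 m
RLR: c = (6 − d² + 2cos(α−β) + 2d(sin α − sin β))/8 = -16.059387, |c| > 1 → infeasible
LRL: c = (6 − d² + 2cos(α−β) − 2d(sin α − sin β))/8 = -7.360754, |c| > 1 → infeasible
Shortest: LSL with L = 61.219082 m ≈ 61.2191 m

61.2191 m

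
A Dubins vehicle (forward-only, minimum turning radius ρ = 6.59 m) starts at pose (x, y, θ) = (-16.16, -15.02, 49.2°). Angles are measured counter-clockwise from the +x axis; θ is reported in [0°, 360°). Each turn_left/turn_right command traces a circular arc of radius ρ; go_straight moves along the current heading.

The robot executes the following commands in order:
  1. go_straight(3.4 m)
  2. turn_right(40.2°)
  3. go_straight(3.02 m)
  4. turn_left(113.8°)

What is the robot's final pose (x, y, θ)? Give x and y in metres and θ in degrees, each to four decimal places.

(-2.4894, 0.3078, 122.8000°)

set_pose: (x, y, θ) = (-16.1600, -15.0200, 49.2000°), ρ = 6.59
go_straight(3.4): x += 3.4·cos θ, y += 3.4·sin θ → (-13.9384, -12.4462, 49.2000°)
turn_right(40.2°): centre at ρ to the right, rotate −40.2° → (-9.9807, -10.2434, 9.0000°)
go_straight(3.02): x += 3.02·cos θ, y += 3.02·sin θ → (-6.9979, -9.7710, 9.0000°)
turn_left(113.8°): centre at ρ to the left, rotate +113.8° → (-2.4894, 0.3078, 122.8000°)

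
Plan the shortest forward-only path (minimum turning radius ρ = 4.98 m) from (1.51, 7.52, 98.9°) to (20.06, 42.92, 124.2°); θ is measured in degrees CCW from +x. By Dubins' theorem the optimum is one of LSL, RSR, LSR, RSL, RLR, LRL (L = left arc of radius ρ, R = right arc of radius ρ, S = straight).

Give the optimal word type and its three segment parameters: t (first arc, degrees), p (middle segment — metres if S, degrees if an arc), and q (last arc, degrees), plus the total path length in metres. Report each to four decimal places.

Let ψ = atan2(Δy, Δx) = atan2(35.40, 18.55) = 62.3450° be the start→goal bearing.
Normalize: d = |goal − start| / ρ = 39.965767/4.98 = 8.025254, α = (θ_start − ψ) mod 360° = 36.5550° = 0.638006 rad, β = (θ_goal − ψ) mod 360° = 61.8550° = 1.079574 rad.
Common terms: sin α = 0.595595, cos α = 0.803285, sin β = 0.881757, cos β = 0.471704, cos(α−β) = 0.904083, d² = 64.404707. Work in radians in the unit-radius frame; every candidate has L = ρ·(t + p + q).
LSL: p² = 2 + d² − 2cos(α−β) + 2d(sin α − sin β) = 60.003493; p = √p² = 7.746192; φ = atan2(cos β − cos α, d + sin α − sin β) = -0.042819 rad; t = (φ − α) mod 2π = 5.602361 rad, q = (β − φ) mod 2π = 1.122393 rad → L = 4.98·(5.602361 + 7.746192 + 1.122393) = 4.98·14.470946 = 72.065310 m
RSR: p² = 2 + d² − 2cos(α−β) + 2d(sin β − sin α) = 69.189591; p = √p² = 8.318028; φ = atan2(cos α − cos β, d − sin α + sin β) = 0.039874 rad; t = (α − φ) mod 2π = 0.598132 rad, q = (φ − β) mod 2π = 5.243485 rad → L = 4.98·(0.598132 + 8.318028 + 5.243485) = 4.98·14.159645 = 70.515033 m
LSR: p² = d² − 2 + 2cos(α−β) + 2d(sin α + sin β) = 87.925121; p = √p² = 9.376840; φ = atan2(−cos α − cos β, d + sin α + sin β) − atan2(−2, p) = 0.076767 rad; t = (φ − α) mod 2π = 5.721946 rad, q = (φ − β) mod 2π = 5.280378 rad → L = 4.98·(5.721946 + 9.376840 + 5.280378) = 4.98·20.379163 = 101.488233 m
RSL: p² = d² − 2 + 2cos(α−β) − 2d(sin α + sin β) = 40.500624; p = √p² = 6.364010; φ = atan2(cos α + cos β, d − sin α − sin β) − atan2(2, p) = -0.112183 rad; t = (α − φ) mod 2π = 0.750189 rad, q = (β − φ) mod 2π = 1.191758 rad → L = 4.98·(0.750189 + 6.364010 + 1.191758) = 4.98·8.305957 = 41.363665 m
RLR: c = (6 − d² + 2cos(α−β) + 2d(sin α − sin β))/8 = -7.648699, |c| > 1 → infeasible
LRL: c = (6 − d² + 2cos(α−β) − 2d(sin α − sin β))/8 = -6.500437, |c| > 1 → infeasible
Shortest: RSL with L = 41.363665 m ≈ 41.3637 m
Convert RSL to answer units (arcs ×180/π): t = 0.750189·180/π = 42.9827°, p = ρ·p = 4.98·6.364010 = 31.6928 m, q = 1.191758·180/π = 68.2827°, L = 41.3637 m.

RSL: t = 42.9827°, p = 31.6928 m, q = 68.2827°, L = 41.3637 m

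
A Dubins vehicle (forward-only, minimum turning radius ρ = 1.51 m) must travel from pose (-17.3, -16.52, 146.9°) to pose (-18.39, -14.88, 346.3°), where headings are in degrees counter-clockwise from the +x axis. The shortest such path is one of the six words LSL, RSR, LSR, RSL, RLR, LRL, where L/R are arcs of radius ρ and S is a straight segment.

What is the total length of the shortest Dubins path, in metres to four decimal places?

Let ψ = atan2(Δy, Δx) = atan2(1.64, -1.09) = 123.6094° be the start→goal bearing.
Normalize: d = |goal − start| / ρ = 1.969188/1.51 = 1.304098, α = (θ_start − ψ) mod 360° = 23.2906° = 0.406498 rad, β = (θ_goal − ψ) mod 360° = 222.6906° = 3.886685 rad.
Common terms: sin α = 0.395395, cos α = 0.918511, sin β = -0.678039, cos β = -0.735025, cos(α−β) = -0.943223, d² = 1.700671. Work in radians in the unit-radius frame; every candidate has L = ρ·(t + p + q).
LSL: p² = 2 + d² − 2cos(α−β) + 2d(sin α − sin β) = 8.386844; p = √p² = 2.896005; φ = atan2(cos β − cos α, d + sin α − sin β) = -0.607689 rad; t = (φ − α) mod 2π = 5.268998 rad, q = (β − φ) mod 2π = 4.494374 rad → L = 1.51·(5.268998 + 2.896005 + 4.494374) = 1.51·12.659377 = 19.115659 m
RSR: p² = 2 + d² − 2cos(α−β) + 2d(sin β − sin α) = 2.787388; p = √p² = 1.669547; φ = atan2(cos α − cos β, d − sin α + sin β) = 1.432194 rad; t = (α − φ) mod 2π = 5.257490 rad, q = (φ − β) mod 2π = 3.828695 rad → L = 1.51·(5.257490 + 1.669547 + 3.828695) = 1.51·10.755731 = 16.241155 m
LSR: p² = d² − 2 + 2cos(α−β) + 2d(sin α + sin β) = -2.922966 < 0 → infeasible
RSL: p² = d² − 2 + 2cos(α−β) − 2d(sin α + sin β) = -1.448583 < 0 → infeasible
RLR: c = (6 − d² + 2cos(α−β) + 2d(sin α − sin β))/8 = 0.651576; p = 2π − arccos c = 5.422050 rad; φ = atan2(cos α − cos β, d − sin α + sin β) = 1.432194 rad; t = (α − φ + p/2) mod 2π = 1.685329 rad, q = (α − β − t + p) mod 2π = 0.256534 rad → L = 1.51·(1.685329 + 5.422050 + 0.256534) = 1.51·7.363913 = 11.119508 m
LRL: c = (6 − d² + 2cos(α−β) − 2d(sin α − sin β))/8 = -0.048356; p = 2π − arccos c = 4.664015 rad; φ = atan2(cos β − cos α, d + sin α − sin β) = -0.607689 rad; t = (φ − α + p/2) mod 2π = 1.317820 rad, q = (β − α − t + p) mod 2π = 0.543196 rad → L = 1.51·(1.317820 + 4.664015 + 0.543196) = 1.51·6.525030 = 9.852796 m
Shortest: LRL with L = 9.852796 m ≈ 9.8528 m

9.8528 m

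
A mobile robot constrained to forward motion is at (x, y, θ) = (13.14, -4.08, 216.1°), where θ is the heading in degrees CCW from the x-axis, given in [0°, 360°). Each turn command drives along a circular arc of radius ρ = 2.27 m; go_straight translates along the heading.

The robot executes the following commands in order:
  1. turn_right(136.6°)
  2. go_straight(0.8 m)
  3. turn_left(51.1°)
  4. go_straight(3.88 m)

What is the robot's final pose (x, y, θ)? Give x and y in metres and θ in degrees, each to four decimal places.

set_pose: (x, y, θ) = (13.1400, -4.0800, 216.1000°), ρ = 2.27
turn_right(136.6°): centre at ρ to the right, rotate −136.6° → (9.5705, -1.8322, 79.5000°)
go_straight(0.8): x += 0.8·cos θ, y += 0.8·sin θ → (9.7163, -1.0456, 79.5000°)
turn_left(51.1°): centre at ρ to the left, rotate +51.1° → (9.2079, 0.8453, 130.6000°)
go_straight(3.88): x += 3.88·cos θ, y += 3.88·sin θ → (6.6829, 3.7913, 130.6000°)

(6.6829, 3.7913, 130.6000°)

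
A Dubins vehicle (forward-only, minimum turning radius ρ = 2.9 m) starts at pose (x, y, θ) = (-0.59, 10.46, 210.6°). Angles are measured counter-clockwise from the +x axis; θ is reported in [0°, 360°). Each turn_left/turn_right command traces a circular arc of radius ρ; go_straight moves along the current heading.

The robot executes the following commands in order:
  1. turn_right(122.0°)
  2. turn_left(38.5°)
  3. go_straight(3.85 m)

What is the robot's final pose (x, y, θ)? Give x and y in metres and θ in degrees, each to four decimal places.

(-7.8738, 17.9179, 127.1000°)

set_pose: (x, y, θ) = (-0.5900, 10.4600, 210.6000°), ρ = 2.9
turn_right(122.0°): centre at ρ to the right, rotate −122.0° → (-4.9654, 13.0270, 88.6000°)
turn_left(38.5°): centre at ρ to the left, rotate +38.5° → (-5.5515, 14.8472, 127.1000°)
go_straight(3.85): x += 3.85·cos θ, y += 3.85·sin θ → (-7.8738, 17.9179, 127.1000°)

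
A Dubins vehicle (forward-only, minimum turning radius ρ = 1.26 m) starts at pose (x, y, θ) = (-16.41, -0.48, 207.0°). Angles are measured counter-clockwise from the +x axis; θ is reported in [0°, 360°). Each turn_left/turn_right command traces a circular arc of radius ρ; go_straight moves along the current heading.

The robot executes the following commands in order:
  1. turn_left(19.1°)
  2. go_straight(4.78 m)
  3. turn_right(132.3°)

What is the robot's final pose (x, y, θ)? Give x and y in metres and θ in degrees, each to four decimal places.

(-22.2255, -3.3830, 93.8000°)

set_pose: (x, y, θ) = (-16.4100, -0.4800, 207.0000°), ρ = 1.26
turn_left(19.1°): centre at ρ to the left, rotate +19.1° → (-16.7459, -0.7290, 226.1000°)
go_straight(4.78): x += 4.78·cos θ, y += 4.78·sin θ → (-20.0603, -4.1732, 226.1000°)
turn_right(132.3°): centre at ρ to the right, rotate −132.3° → (-22.2255, -3.3830, 93.8000°)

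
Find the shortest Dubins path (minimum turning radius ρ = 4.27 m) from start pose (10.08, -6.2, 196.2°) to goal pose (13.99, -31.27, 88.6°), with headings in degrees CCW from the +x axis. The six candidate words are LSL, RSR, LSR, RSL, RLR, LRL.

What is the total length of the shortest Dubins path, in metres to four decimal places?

Let ψ = atan2(Δy, Δx) = atan2(-25.07, 3.91) = -81.1354° be the start→goal bearing.
Normalize: d = |goal − start| / ρ = 25.373076/4.27 = 5.942172, α = (θ_start − ψ) mod 360° = 277.3354° = 4.840415 rad, β = (θ_goal − ψ) mod 360° = 169.7354° = 2.962441 rad.
Common terms: sin α = -0.991816, cos α = 0.127677, sin β = 0.178195, cos β = -0.983995, cos(α−β) = -0.302370, d² = 35.309413. Work in radians in the unit-radius frame; every candidate has L = ρ·(t + p + q).
LSL: p² = 2 + d² − 2cos(α−β) + 2d(sin α − sin β) = 24.009345; p = √p² = 4.899933; φ = atan2(cos β − cos α, d + sin α − sin β) = -0.228868 rad; t = (φ − α) mod 2π = 1.213902 rad, q = (β − φ) mod 2π = 3.191309 rad → L = 4.27·(1.213902 + 4.899933 + 3.191309) = 4.27·9.305144 = 39.732966 m
RSR: p² = 2 + d² − 2cos(α−β) + 2d(sin β − sin α) = 51.818961; p = √p² = 7.198539; φ = atan2(cos α − cos β, d − sin α + sin β) = 0.155051 rad; t = (α − φ) mod 2π = 4.685365 rad, q = (φ − β) mod 2π = 3.475795 rad → L = 4.27·(4.685365 + 7.198539 + 3.475795) = 4.27·15.359698 = 65.585912 m
LSR: p² = d² − 2 + 2cos(α−β) + 2d(sin α + sin β) = 23.035320; p = √p² = 4.799512; φ = atan2(−cos α − cos β, d + sin α + sin β) − atan2(−2, p) = 0.560272 rad; t = (φ − α) mod 2π = 2.003042 rad, q = (φ − β) mod 2π = 3.881016 rad → L = 4.27·(2.003042 + 4.799512 + 3.881016) = 4.27·10.683570 = 45.618844 m
RSL: p² = d² − 2 + 2cos(α−β) − 2d(sin α + sin β) = 42.374027; p = √p² = 6.509534; φ = atan2(cos α + cos β, d − sin α − sin β) − atan2(2, p) = -0.424168 rad; t = (α − φ) mod 2π = 5.264583 rad, q = (β − φ) mod 2π = 3.386609 rad → L = 4.27·(5.264583 + 6.509534 + 3.386609) = 4.27·15.160726 = 64.736301 m
RLR: c = (6 − d² + 2cos(α−β) + 2d(sin α − sin β))/8 = -5.477370, |c| > 1 → infeasible
LRL: c = (6 − d² + 2cos(α−β) − 2d(sin α − sin β))/8 = -2.001168, |c| > 1 → infeasible
Shortest: LSL with L = 39.732966 m ≈ 39.7330 m

39.7330 m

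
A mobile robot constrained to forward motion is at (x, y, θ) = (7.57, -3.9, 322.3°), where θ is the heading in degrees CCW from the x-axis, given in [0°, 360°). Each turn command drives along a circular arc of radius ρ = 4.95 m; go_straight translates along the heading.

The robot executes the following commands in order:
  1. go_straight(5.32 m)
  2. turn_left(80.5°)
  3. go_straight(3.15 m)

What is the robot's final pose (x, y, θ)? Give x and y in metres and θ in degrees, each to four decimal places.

set_pose: (x, y, θ) = (7.5700, -3.9000, 322.3000°), ρ = 4.95
go_straight(5.32): x += 5.32·cos θ, y += 5.32·sin θ → (11.7793, -7.1533, 322.3000°)
turn_left(80.5°): centre at ρ to the left, rotate +80.5° → (18.1696, -6.8687, 402.8000° ≡ 42.8000°)
go_straight(3.15): x += 3.15·cos θ, y += 3.15·sin θ → (20.4809, -4.7285, 42.8000°)

(20.4809, -4.7285, 42.8000°)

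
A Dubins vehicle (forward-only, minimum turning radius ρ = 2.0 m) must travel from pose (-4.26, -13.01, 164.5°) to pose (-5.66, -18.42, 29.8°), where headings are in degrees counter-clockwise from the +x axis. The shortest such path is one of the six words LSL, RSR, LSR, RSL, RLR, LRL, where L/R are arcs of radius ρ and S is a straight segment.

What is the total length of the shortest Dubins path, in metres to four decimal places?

Let ψ = atan2(Δy, Δx) = atan2(-5.41, -1.40) = -104.5087° be the start→goal bearing.
Normalize: d = |goal − start| / ρ = 5.588211/2.0 = 2.794105, α = (θ_start − ψ) mod 360° = 269.0087° = 4.695088 rad, β = (θ_goal − ψ) mod 360° = 134.3087° = 2.344129 rad.
Common terms: sin α = -0.999850, cos α = -0.017300, sin β = 0.715586, cos β = -0.698524, cos(α−β) = -0.703395, d² = 7.807025. Work in radians in the unit-radius frame; every candidate has L = ρ·(t + p + q).
LSL: p² = 2 + d² − 2cos(α−β) + 2d(sin α − sin β) = 1.627592; p = √p² = 1.275771; φ = atan2(cos β − cos α, d + sin α − sin β) = -0.563290 rad; t = (φ − α) mod 2π = 1.024808 rad, q = (β − φ) mod 2π = 2.907419 rad → L = 2.0·(1.024808 + 1.275771 + 2.907419) = 2.0·5.207998 = 10.415996 m
RSR: p² = 2 + d² − 2cos(α−β) + 2d(sin β − sin α) = 20.800036; p = √p² = 4.560706; φ = atan2(cos α − cos β, d − sin α + sin β) = 0.149929 rad; t = (α − φ) mod 2π = 4.545159 rad, q = (φ − β) mod 2π = 4.088985 rad → L = 2.0·(4.545159 + 4.560706 + 4.088985) = 2.0·13.194850 = 26.389699 m
LSR: p² = d² − 2 + 2cos(α−β) + 2d(sin α + sin β) = 2.811709; p = √p² = 1.676815; φ = atan2(−cos α − cos β, d + sin α + sin β) − atan2(−2, p) = 1.150902 rad; t = (φ − α) mod 2π = 2.738999 rad, q = (φ − β) mod 2π = 5.089957 rad → L = 2.0·(2.738999 + 1.676815 + 5.089957) = 2.0·9.505771 = 19.011543 m
RSL: p² = d² − 2 + 2cos(α−β) − 2d(sin α + sin β) = 5.988763; p = √p² = 2.447195; φ = atan2(cos α + cos β, d − sin α − sin β) − atan2(2, p) = -0.913652 rad; t = (α − φ) mod 2π = 5.608740 rad, q = (β − φ) mod 2π = 3.257781 rad → L = 2.0·(5.608740 + 2.447195 + 3.257781) = 2.0·11.313716 = 22.627432 m
RLR: c = (6 − d² + 2cos(α−β) + 2d(sin α − sin β))/8 = -1.600005, |c| > 1 → infeasible
LRL: c = (6 − d² + 2cos(α−β) − 2d(sin α − sin β))/8 = 0.796551; p = 2π − arccos c = 5.633958 rad; φ = atan2(cos β − cos α, d + sin α − sin β) = -0.563290 rad; t = (φ − α + p/2) mod 2π = 3.841787 rad, q = (β − α − t + p) mod 2π = 5.724398 rad → L = 2.0·(3.841787 + 5.633958 + 5.724398) = 2.0·15.200142 = 30.400284 m
Shortest: LSL with L = 10.415996 m ≈ 10.4160 m

10.4160 m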